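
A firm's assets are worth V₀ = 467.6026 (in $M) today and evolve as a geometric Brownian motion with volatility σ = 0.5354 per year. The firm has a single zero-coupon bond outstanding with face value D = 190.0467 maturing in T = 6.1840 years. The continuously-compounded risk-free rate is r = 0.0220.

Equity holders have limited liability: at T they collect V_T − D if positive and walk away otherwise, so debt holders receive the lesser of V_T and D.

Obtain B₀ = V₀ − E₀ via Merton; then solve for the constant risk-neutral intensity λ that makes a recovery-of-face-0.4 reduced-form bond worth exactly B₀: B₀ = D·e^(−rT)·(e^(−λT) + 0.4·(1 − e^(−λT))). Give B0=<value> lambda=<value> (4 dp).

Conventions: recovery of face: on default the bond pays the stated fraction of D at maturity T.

Work the structural quantities from V₀ = 467.6026 against face 190.0467:
d₁ = [ln(V₀/D) + (r + σ²/2)T] / (σ√T)
   = [ln(467.6026/190.0467) + (0.0220 + 0.5·0.5354²)·6.1840] / (0.5354·√6.1840)
   = [0.900349 + 1.022380] / 1.331414 = 1.444125
d₂ = d₁ − σ√T = 1.444125 − 1.331414 = 0.112711
N(d₁) = 0.925648,  N(d₂) = 0.544870,  e^(−rT) = 0.872801
E₀ = V₀·N(d₁) − D·e^(−rT)·N(d₂)
   = 467.6026·0.925648 − 190.0467·0.872801·0.544870 = 342.456258
B₀ = V₀ − E₀ = 467.6026 − 342.456258 = 125.146342
e^(−λT) = (B₀·e^(rT)/D − 0.4)/(1 − 0.4) = (125.1463·1.145737/190.0467 − 0.4)/0.6 = 0.59078507
λ = −ln(0.59078507)/6.1840 = 0.085107

B0=125.1463 lambda=0.0851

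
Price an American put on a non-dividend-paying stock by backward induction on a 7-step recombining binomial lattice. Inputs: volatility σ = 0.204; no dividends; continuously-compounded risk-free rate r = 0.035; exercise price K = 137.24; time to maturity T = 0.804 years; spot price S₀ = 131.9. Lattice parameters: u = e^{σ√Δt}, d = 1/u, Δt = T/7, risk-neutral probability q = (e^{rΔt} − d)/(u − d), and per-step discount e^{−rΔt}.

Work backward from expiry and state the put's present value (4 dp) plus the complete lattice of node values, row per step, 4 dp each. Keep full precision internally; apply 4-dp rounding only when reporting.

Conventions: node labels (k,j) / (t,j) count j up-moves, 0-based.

price = 11.0123
tree:
11.0123
16.0088 6.3335
22.4154 10.0245 2.8630
30.0467 15.3132 5.0591 0.7908
37.2073 22.3735 8.6999 1.6265 0.0000
43.8896 30.0467 14.3857 3.3453 0.0000 0.0000
50.1255 37.2073 22.3735 6.8804 0.0000 0.0000 0.0000
55.9448 43.8896 30.0467 14.1510 0.0000 0.0000 0.0000 0.0000

Δt=0.11486  u=1.07158  d=0.93320  q=0.51183  discount=0.99599
step 7 (expiry): payoffs max(K−S,0) = 55.9448 43.8896 30.0467 14.1510 0.0000 0.0000 0.0000 0.0000
k=6: (k=6,j=0): S=87.1145, K−S=50.1255, hold=49.5749 ⇒ V=50.1255 exercise | (k=6,j=1): S=100.0327, K−S=37.2073, hold=36.6567 ⇒ V=37.2073 exercise | (k=6,j=2): S=114.8665, K−S=22.3735, hold=21.8229 ⇒ V=22.3735 exercise | (k=6,j=3): S=131.9000, K−S=5.3400, hold=6.8804 ⇒ V=6.8804 continue | (k=6,j=4): S=151.4594, K−S=0.0000, hold=0.0000 ⇒ V=0.0000 continue | (k=6,j=5): S=173.9193, K−S=0.0000, hold=0.0000 ⇒ V=0.0000 continue | (k=6,j=6): S=199.7097, K−S=0.0000, hold=0.0000 ⇒ V=0.0000 continue
k=5: (k=5,j=0): S=93.3504, K−S=43.8896, hold=43.3390 ⇒ V=43.8896 exercise | (k=5,j=1): S=107.1933, K−S=30.0467, hold=29.4961 ⇒ V=30.0467 exercise | (k=5,j=2): S=123.0890, K−S=14.1510, hold=14.3857 ⇒ V=14.3857 continue | (k=5,j=3): S=141.3418, K−S=0.0000, hold=3.3453 ⇒ V=3.3453 continue | (k=5,j=4): S=162.3013, K−S=0.0000, hold=0.0000 ⇒ V=0.0000 continue | (k=5,j=5): S=186.3689, K−S=0.0000, hold=0.0000 ⇒ V=0.0000 continue
k=4: (k=4,j=0): S=100.0327, K−S=37.2073, hold=36.6567 ⇒ V=37.2073 exercise | (k=4,j=1): S=114.8665, K−S=22.3735, hold=21.9425 ⇒ V=22.3735 exercise | (k=4,j=2): S=131.9000, K−S=5.3400, hold=8.6999 ⇒ V=8.6999 continue | (k=4,j=3): S=151.4594, K−S=0.0000, hold=1.6265 ⇒ V=1.6265 continue | (k=4,j=4): S=173.9193, K−S=0.0000, hold=0.0000 ⇒ V=0.0000 continue
k=3: (k=3,j=0): S=107.1933, K−S=30.0467, hold=29.4961 ⇒ V=30.0467 exercise | (k=3,j=1): S=123.0890, K−S=14.1510, hold=15.3132 ⇒ V=15.3132 continue | (k=3,j=2): S=141.3418, K−S=0.0000, hold=5.0591 ⇒ V=5.0591 continue | (k=3,j=3): S=162.3013, K−S=0.0000, hold=0.7908 ⇒ V=0.7908 continue
k=2: (k=2,j=0): S=114.8665, K−S=22.3735, hold=22.4154 ⇒ V=22.4154 continue | (k=2,j=1): S=131.9000, K−S=5.3400, hold=10.0245 ⇒ V=10.0245 continue | (k=2,j=2): S=151.4594, K−S=0.0000, hold=2.8630 ⇒ V=2.8630 continue
k=1: (k=1,j=0): S=123.0890, K−S=14.1510, hold=16.0088 ⇒ V=16.0088 continue | (k=1,j=1): S=141.3418, K−S=0.0000, hold=6.3335 ⇒ V=6.3335 continue
k=0: (k=0,j=0): S=131.9000, K−S=5.3400, hold=11.0123 ⇒ V=11.0123 continue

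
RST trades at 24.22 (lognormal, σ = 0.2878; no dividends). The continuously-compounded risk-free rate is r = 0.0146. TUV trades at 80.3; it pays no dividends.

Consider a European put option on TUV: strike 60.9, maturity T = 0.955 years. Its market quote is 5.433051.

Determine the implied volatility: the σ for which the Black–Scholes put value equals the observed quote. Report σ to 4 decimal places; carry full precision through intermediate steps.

At σ = 0.4886 the Black–Scholes value reproduces the quote:
σ√T = 0.4886·√0.955 = 0.477480
d₁ = (ln(S/K) + (r+σ²/2)T) / (σ√T) = (ln(80.3/60.9) + (0.0146+0.4886²/2)·0.955) / 0.477480 = (0.276536 + 0.127937) / 0.477480 = 0.847099
d₂ = d₁ − σ√T = 0.847099 − 0.477480 = 0.369619
e^{−rT} = 0.986154
N(−d₁) = 0.198470,  N(−d₂) = 0.355833
V = K·e^{−rT}·N(−d₂) − S·N(−d₁) = 21.370180 − 15.937129 = 5.433051 (matching the quote); vega is positive throughout, so no other σ reproduces this price

sigma = 0.4886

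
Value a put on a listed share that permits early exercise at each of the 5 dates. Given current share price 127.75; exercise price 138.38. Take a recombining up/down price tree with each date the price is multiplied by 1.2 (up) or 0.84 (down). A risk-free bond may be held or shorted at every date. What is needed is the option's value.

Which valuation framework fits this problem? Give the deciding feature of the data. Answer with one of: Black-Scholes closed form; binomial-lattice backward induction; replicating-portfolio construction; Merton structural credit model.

framework: binomial-lattice backward induction

Key observation: the defining feature is the embedded early-exercise option across 5 discrete dates on the spot-127.75 tree; pricing the strike-138.38 put means working backward with an exercise test at every node.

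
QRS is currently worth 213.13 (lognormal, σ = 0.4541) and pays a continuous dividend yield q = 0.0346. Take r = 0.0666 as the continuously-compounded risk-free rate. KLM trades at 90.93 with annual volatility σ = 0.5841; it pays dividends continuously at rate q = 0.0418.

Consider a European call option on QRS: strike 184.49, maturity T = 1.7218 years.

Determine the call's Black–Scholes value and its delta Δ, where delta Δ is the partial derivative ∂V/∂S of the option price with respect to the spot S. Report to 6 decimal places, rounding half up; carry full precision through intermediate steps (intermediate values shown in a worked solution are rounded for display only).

price = 63.230704
Δ = 0.693901

σ√T = 0.4541·√1.7218 = 0.595858
d₁ = (ln(S/K) + (r−q+σ²/2)T) / (σ√T) = (ln(213.13/184.49) + (0.0666−0.0346+0.4541²/2)·1.7218) / 0.595858 = (0.144307 + 0.232621) / 0.595858 = 0.632580
d₂ = d₁ − σ√T = 0.632580 − 0.595858 = 0.036722
e^{−rT} = 0.891659
e^{−qT} = 0.942166
N(d₁) = 0.736496,  N(d₂) = 0.514647
Call price V = S·e^{−qT}·N(d₁) − K·e^{−rT}·N(d₂) = 147.891177 − 84.660473 = 63.230704
Δ = e^{−qT}·N(d₁) = 0.693901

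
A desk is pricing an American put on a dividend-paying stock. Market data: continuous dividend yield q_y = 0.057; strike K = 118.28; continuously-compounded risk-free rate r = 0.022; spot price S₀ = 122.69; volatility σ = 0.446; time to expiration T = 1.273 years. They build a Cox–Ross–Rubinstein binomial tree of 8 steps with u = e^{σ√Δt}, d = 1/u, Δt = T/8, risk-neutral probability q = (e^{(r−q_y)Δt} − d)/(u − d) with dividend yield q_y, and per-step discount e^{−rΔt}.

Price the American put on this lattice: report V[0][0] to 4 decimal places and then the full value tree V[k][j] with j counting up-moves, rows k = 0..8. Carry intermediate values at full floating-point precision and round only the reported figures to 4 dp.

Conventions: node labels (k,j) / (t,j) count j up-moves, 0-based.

params: Δt=0.15912 u=1.19472 d=0.83702 q=0.44011 e^(-rΔt)=0.99651
t_8 payoffs: 88.7216 76.0896 58.0594 32.3238 0.0000 0.0000 0.0000 0.0000 0.0000
k=7: node(7,0) S=35.3140 payoff=82.9660 vs cont=82.8715 → 82.9660 [stop]  node(7,1) S=50.4056 payoff=67.8744 vs cont=67.9161 → 67.9161 [wait]  node(7,2) S=71.9468 payoff=46.3332 vs cont=46.5695 → 46.5695 [wait]  node(7,3) S=102.6936 payoff=15.5864 vs cont=18.0344 → 18.0344 [wait]  node(7,4) S=146.5801 payoff=0.0000 vs cont=0.0000 → 0.0000 [wait]  node(7,5) S=209.2219 payoff=0.0000 vs cont=0.0000 → 0.0000 [wait]  node(7,6) S=298.6339 payoff=0.0000 vs cont=0.0000 → 0.0000 [wait]  node(7,7) S=426.2566 payoff=0.0000 vs cont=0.0000 → 0.0000 [wait]
k=6: node(6,0) S=42.1904 payoff=76.0896 vs cont=76.0756 → 76.0896 [stop]  node(6,1) S=60.2206 payoff=58.0594 vs cont=58.3167 → 58.3167 [wait]  node(6,2) S=85.9562 payoff=32.3238 vs cont=33.8920 → 33.8920 [wait]  node(6,3) S=122.6900 payoff=0.0000 vs cont=10.0620 → 10.0620 [wait]  node(6,4) S=175.1222 payoff=0.0000 vs cont=0.0000 → 0.0000 [wait]  node(6,5) S=249.9615 payoff=0.0000 vs cont=0.0000 → 0.0000 [wait]  node(6,6) S=356.7838 payoff=0.0000 vs cont=0.0000 → 0.0000 [wait]
k=5: node(5,0) S=50.4056 payoff=67.8744 vs cont=68.0290 → 68.0290 [wait]  node(5,1) S=71.9468 payoff=46.3332 vs cont=47.4009 → 47.4009 [wait]  node(5,2) S=102.6936 payoff=15.5864 vs cont=23.3223 → 23.3223 [wait]  node(5,3) S=146.5801 payoff=0.0000 vs cont=5.6139 → 5.6139 [wait]  node(5,4) S=209.2219 payoff=0.0000 vs cont=0.0000 → 0.0000 [wait]  node(5,5) S=298.6339 payoff=0.0000 vs cont=0.0000 → 0.0000 [wait]
k=4: node(4,0) S=60.2206 payoff=58.0594 vs cont=58.7443 → 58.7443 [wait]  node(4,1) S=85.9562 payoff=32.3238 vs cont=36.6750 → 36.6750 [wait]  node(4,2) S=122.6900 payoff=0.0000 vs cont=15.4744 → 15.4744 [wait]  node(4,3) S=175.1222 payoff=0.0000 vs cont=3.1322 → 3.1322 [wait]  node(4,4) S=249.9615 payoff=0.0000 vs cont=0.0000 → 0.0000 [wait]
k=3: node(3,0) S=71.9468 payoff=46.3332 vs cont=48.8600 → 48.8600 [wait]  node(3,1) S=102.6936 payoff=15.5864 vs cont=27.2488 → 27.2488 [wait]  node(3,2) S=146.5801 payoff=0.0000 vs cont=10.0073 → 10.0073 [wait]  node(3,3) S=209.2219 payoff=0.0000 vs cont=1.7475 → 1.7475 [wait]
k=2: node(2,0) S=85.9562 payoff=32.3238 vs cont=39.2111 → 39.2111 [wait]  node(2,1) S=122.6900 payoff=0.0000 vs cont=19.5919 → 19.5919 [wait]  node(2,2) S=175.1222 payoff=0.0000 vs cont=6.3498 → 6.3498 [wait]
k=1: node(1,0) S=102.6936 payoff=15.5864 vs cont=30.4696 → 30.4696 [wait]  node(1,1) S=146.5801 payoff=0.0000 vs cont=13.7158 → 13.7158 [wait]
k=0: node(0,0) S=122.6900 payoff=0.0000 vs cont=23.0153 → 23.0153 [wait]

price = 23.0153
tree:
23.0153
30.4696 13.7158
39.2111 19.5919 6.3498
48.8600 27.2488 10.0073 1.7475
58.7443 36.6750 15.4744 3.1322 0.0000
68.0290 47.4009 23.3223 5.6139 0.0000 0.0000
76.0896 58.3167 33.8920 10.0620 0.0000 0.0000 0.0000
82.9660 67.9161 46.5695 18.0344 0.0000 0.0000 0.0000 0.0000
88.7216 76.0896 58.0594 32.3238 0.0000 0.0000 0.0000 0.0000 0.0000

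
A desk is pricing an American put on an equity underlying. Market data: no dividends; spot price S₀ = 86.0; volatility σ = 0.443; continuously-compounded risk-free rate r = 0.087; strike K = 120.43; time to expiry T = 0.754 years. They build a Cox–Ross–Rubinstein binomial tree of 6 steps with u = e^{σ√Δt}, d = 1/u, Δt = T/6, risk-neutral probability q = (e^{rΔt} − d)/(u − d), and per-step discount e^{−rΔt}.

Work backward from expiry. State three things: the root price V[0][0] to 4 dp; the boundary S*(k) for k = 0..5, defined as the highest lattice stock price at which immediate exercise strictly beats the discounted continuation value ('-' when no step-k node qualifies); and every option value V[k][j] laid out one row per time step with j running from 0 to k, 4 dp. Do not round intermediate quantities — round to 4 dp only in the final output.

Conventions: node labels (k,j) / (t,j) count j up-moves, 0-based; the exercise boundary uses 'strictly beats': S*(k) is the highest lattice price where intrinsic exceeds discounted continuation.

price = 35.1680
boundary = - 73.5015 86.0000 73.5015 86.0000 100.6238
tree:
35.1680
46.9285 23.9823
57.6105 34.4300 13.8842
66.7402 46.9285 22.3424 5.5864
74.5430 57.6105 34.4300 10.5394 0.6708
81.2118 66.7402 46.9285 19.8062 1.3448 0.0000
86.9114 74.5430 57.6105 34.4300 2.6958 0.0000 0.0000

params: Δt=0.12567 u=1.17004 d=0.85467 q=0.49568 e^(-rΔt)=0.98913
t_6 payoffs: 86.9114 74.5430 57.6105 34.4300 2.6958 0.0000 0.0000
t_5: node(5,0) S=39.2182 payoff=81.2118 vs cont=79.9023 → 81.2118 [stop]  node(5,1) S=53.6898 payoff=66.7402 vs cont=65.4307 → 66.7402 [stop]  node(5,2) S=73.5015 payoff=46.9285 vs cont=45.6190 → 46.9285 [stop]  node(5,3) S=100.6238 payoff=19.8062 vs cont=18.4967 → 19.8062 [stop]  node(5,4) S=137.7542 payoff=0.0000 vs cont=1.3448 → 1.3448 [wait]  node(5,5) S=188.5859 payoff=0.0000 vs cont=0.0000 → 0.0000 [wait]  ⇒ S*(5)=100.6238
t_4: node(4,0) S=45.8870 payoff=74.5430 vs cont=73.2335 → 74.5430 [stop]  node(4,1) S=62.8195 payoff=57.6105 vs cont=56.3011 → 57.6105 [stop]  node(4,2) S=86.0000 payoff=34.4300 vs cont=33.1205 → 34.4300 [stop]  node(4,3) S=117.7342 payoff=2.6958 vs cont=10.5394 → 10.5394 [wait]  node(4,4) S=161.1785 payoff=0.0000 vs cont=0.6708 → 0.6708 [wait]  ⇒ S*(4)=86.0000
t_3: node(3,0) S=53.6898 payoff=66.7402 vs cont=65.4307 → 66.7402 [stop]  node(3,1) S=73.5015 payoff=46.9285 vs cont=45.6190 → 46.9285 [stop]  node(3,2) S=100.6238 payoff=19.8062 vs cont=22.3424 → 22.3424 [wait]  node(3,3) S=137.7542 payoff=0.0000 vs cont=5.5864 → 5.5864 [wait]  ⇒ S*(3)=73.5015
t_2: node(2,0) S=62.8195 payoff=57.6105 vs cont=56.3011 → 57.6105 [stop]  node(2,1) S=86.0000 payoff=34.4300 vs cont=34.3640 → 34.4300 [stop]  node(2,2) S=117.7342 payoff=2.6958 vs cont=13.8842 → 13.8842 [wait]  ⇒ S*(2)=86.0000
t_1: node(1,0) S=73.5015 payoff=46.9285 vs cont=45.6190 → 46.9285 [stop]  node(1,1) S=100.6238 payoff=19.8062 vs cont=23.9823 → 23.9823 [wait]  ⇒ S*(1)=73.5015
t_0: node(0,0) S=86.0000 payoff=34.4300 vs cont=35.1680 → 35.1680 [wait]  ⇒ S*(0)=-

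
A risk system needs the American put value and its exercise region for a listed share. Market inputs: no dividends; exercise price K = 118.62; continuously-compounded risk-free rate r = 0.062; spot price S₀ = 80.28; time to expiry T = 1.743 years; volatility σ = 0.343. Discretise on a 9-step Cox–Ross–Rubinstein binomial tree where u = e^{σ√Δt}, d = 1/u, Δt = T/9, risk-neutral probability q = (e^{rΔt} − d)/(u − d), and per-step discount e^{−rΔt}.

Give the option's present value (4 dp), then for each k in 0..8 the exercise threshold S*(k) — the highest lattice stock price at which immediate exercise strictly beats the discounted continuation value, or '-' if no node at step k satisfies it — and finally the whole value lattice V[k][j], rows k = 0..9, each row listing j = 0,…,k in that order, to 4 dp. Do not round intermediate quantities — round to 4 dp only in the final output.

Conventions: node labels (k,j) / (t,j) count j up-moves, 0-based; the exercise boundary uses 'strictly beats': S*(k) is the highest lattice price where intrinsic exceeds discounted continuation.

price = 38.4576
boundary = - 69.0323 80.2800 69.0323 80.2800 69.0323 80.2800 93.3603 80.2800
tree:
38.4576
49.5877 28.3499
59.2595 38.3400 19.1291
67.5763 49.5877 27.5715 11.2208
74.7278 59.2595 38.3400 17.5603 5.2066
80.8774 67.5763 49.5877 26.5276 9.0940 1.4784
86.1653 74.7278 59.2595 38.3400 15.4566 3.0058 0.0000
90.7124 80.8774 67.5763 49.5877 25.2597 6.1110 0.0000 0.0000
94.6224 86.1653 74.7278 59.2595 38.3400 12.4243 0.0000 0.0000 0.0000
97.9846 90.7124 80.8774 67.5763 49.5877 25.2597 0.0000 0.0000 0.0000 0.0000

params: Δt=0.19367 u=1.16293 d=0.85989 q=0.50220 e^(-rΔt)=0.98806
t_9 payoffs: 97.9846 90.7124 80.8774 67.5763 49.5877 25.2597 0.0000 0.0000 0.0000 0.0000
t_8: node(8,0) S=23.9976 payoff=94.6224 vs cont=93.2066 → 94.6224 [stop]  node(8,1) S=32.4547 payoff=86.1653 vs cont=84.7495 → 86.1653 [stop]  node(8,2) S=43.8922 payoff=74.7278 vs cont=73.3120 → 74.7278 [stop]  node(8,3) S=59.3605 payoff=59.2595 vs cont=57.8437 → 59.2595 [stop]  node(8,4) S=80.2800 payoff=38.3400 vs cont=36.9242 → 38.3400 [stop]  node(8,5) S=108.5719 payoff=10.0481 vs cont=12.4243 → 12.4243 [wait]  node(8,6) S=146.8343 payoff=0.0000 vs cont=0.0000 → 0.0000 [wait]  node(8,7) S=198.5809 payoff=0.0000 vs cont=0.0000 → 0.0000 [wait]  node(8,8) S=268.5638 payoff=0.0000 vs cont=0.0000 → 0.0000 [wait]  ⇒ S*(8)=80.2800
t_7: node(7,0) S=27.9076 payoff=90.7124 vs cont=89.2966 → 90.7124 [stop]  node(7,1) S=37.7426 payoff=80.8774 vs cont=79.4616 → 80.8774 [stop]  node(7,2) S=51.0437 payoff=67.5763 vs cont=66.1605 → 67.5763 [stop]  node(7,3) S=69.0323 payoff=49.5877 vs cont=48.1719 → 49.5877 [stop]  node(7,4) S=93.3603 payoff=25.2597 vs cont=25.0229 → 25.2597 [stop]  node(7,5) S=126.2619 payoff=0.0000 vs cont=6.1110 → 6.1110 [wait]  node(7,6) S=170.7585 payoff=0.0000 vs cont=0.0000 → 0.0000 [wait]  node(7,7) S=230.9364 payoff=0.0000 vs cont=0.0000 → 0.0000 [wait]  ⇒ S*(7)=93.3603
t_6: node(6,0) S=32.4547 payoff=86.1653 vs cont=84.7495 → 86.1653 [stop]  node(6,1) S=43.8922 payoff=74.7278 vs cont=73.3120 → 74.7278 [stop]  node(6,2) S=59.3605 payoff=59.2595 vs cont=57.8437 → 59.2595 [stop]  node(6,3) S=80.2800 payoff=38.3400 vs cont=36.9242 → 38.3400 [stop]  node(6,4) S=108.5719 payoff=10.0481 vs cont=15.4566 → 15.4566 [wait]  node(6,5) S=146.8343 payoff=0.0000 vs cont=3.0058 → 3.0058 [wait]  node(6,6) S=198.5809 payoff=0.0000 vs cont=0.0000 → 0.0000 [wait]  ⇒ S*(6)=80.2800
t_5: node(5,0) S=37.7426 payoff=80.8774 vs cont=79.4616 → 80.8774 [stop]  node(5,1) S=51.0437 payoff=67.5763 vs cont=66.1605 → 67.5763 [stop]  node(5,2) S=69.0323 payoff=49.5877 vs cont=48.1719 → 49.5877 [stop]  node(5,3) S=93.3603 payoff=25.2597 vs cont=26.5276 → 26.5276 [wait]  node(5,4) S=126.2619 payoff=0.0000 vs cont=9.0940 → 9.0940 [wait]  node(5,5) S=170.7585 payoff=0.0000 vs cont=1.4784 → 1.4784 [wait]  ⇒ S*(5)=69.0323
t_4: node(4,0) S=43.8922 payoff=74.7278 vs cont=73.3120 → 74.7278 [stop]  node(4,1) S=59.3605 payoff=59.2595 vs cont=57.8437 → 59.2595 [stop]  node(4,2) S=80.2800 payoff=38.3400 vs cont=37.5533 → 38.3400 [stop]  node(4,3) S=108.5719 payoff=10.0481 vs cont=17.5603 → 17.5603 [wait]  node(4,4) S=146.8343 payoff=0.0000 vs cont=5.2066 → 5.2066 [wait]  ⇒ S*(4)=80.2800
t_3: node(3,0) S=51.0437 payoff=67.5763 vs cont=66.1605 → 67.5763 [stop]  node(3,1) S=69.0323 payoff=49.5877 vs cont=48.1719 → 49.5877 [stop]  node(3,2) S=93.3603 payoff=25.2597 vs cont=27.5715 → 27.5715 [wait]  node(3,3) S=126.2619 payoff=0.0000 vs cont=11.2208 → 11.2208 [wait]  ⇒ S*(3)=69.0323
t_2: node(2,0) S=59.3605 payoff=59.2595 vs cont=57.8437 → 59.2595 [stop]  node(2,1) S=80.2800 payoff=38.3400 vs cont=38.0713 → 38.3400 [stop]  node(2,2) S=108.5719 payoff=10.0481 vs cont=19.1291 → 19.1291 [wait]  ⇒ S*(2)=80.2800
t_1: node(1,0) S=69.0323 payoff=49.5877 vs cont=48.1719 → 49.5877 [stop]  node(1,1) S=93.3603 payoff=25.2597 vs cont=28.3499 → 28.3499 [wait]  ⇒ S*(1)=69.0323
t_0: node(0,0) S=80.2800 payoff=38.3400 vs cont=38.4576 → 38.4576 [wait]  ⇒ S*(0)=-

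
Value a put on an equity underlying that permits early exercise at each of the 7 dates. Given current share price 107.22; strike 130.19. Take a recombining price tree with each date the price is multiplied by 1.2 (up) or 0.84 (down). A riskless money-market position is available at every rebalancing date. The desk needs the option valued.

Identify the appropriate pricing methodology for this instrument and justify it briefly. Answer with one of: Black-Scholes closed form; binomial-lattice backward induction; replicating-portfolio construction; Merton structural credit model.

Key observation: the defining feature is the embedded early-exercise option across 7 discrete dates on the spot-107.22 tree; pricing the strike-130.19 put means working backward with an exercise test at every node.

framework: binomial-lattice backward induction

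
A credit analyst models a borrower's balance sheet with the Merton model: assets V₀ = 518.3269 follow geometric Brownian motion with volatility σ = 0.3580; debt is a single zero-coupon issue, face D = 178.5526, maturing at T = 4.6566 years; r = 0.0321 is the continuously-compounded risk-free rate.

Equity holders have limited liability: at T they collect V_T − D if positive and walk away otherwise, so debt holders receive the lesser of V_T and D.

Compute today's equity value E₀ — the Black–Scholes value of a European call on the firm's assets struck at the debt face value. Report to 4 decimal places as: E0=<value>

Work the structural quantities from V₀ = 518.3269 against face 178.5526:
d₁ = [ln(V₀/D) + (r + σ²/2)T] / (σ√T)
   = [ln(518.3269/178.5526) + (0.0321 + 0.5·0.3580²)·4.6566] / (0.3580·√4.6566)
   = [1.065723 + 0.447881] / 0.772534 = 1.959272
d₂ = d₁ − σ√T = 1.959272 − 0.772534 = 1.186738
N(d₁) = 0.974960,  N(d₂) = 0.882335,  e^(−rT) = 0.861158
E₀ = V₀·N(d₁) − D·e^(−rT)·N(d₂)
   = 518.3269·0.974960 − 178.5526·0.861158·0.882335 = 369.678168

E0=369.6782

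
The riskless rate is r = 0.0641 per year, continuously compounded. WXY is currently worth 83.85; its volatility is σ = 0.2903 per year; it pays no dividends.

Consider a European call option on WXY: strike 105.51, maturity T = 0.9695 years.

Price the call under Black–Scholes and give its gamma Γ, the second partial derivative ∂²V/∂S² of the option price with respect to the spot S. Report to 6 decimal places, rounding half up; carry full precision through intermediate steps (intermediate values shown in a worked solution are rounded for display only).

price = 4.469282
Γ = 0.015086

σ√T = 0.2903·√0.9695 = 0.285839
d₁ = (ln(S/K) + (r+σ²/2)T) / (σ√T) = (ln(83.85/105.51) + (0.0641+0.2903²/2)·0.9695) / 0.285839 = (-0.229776 + 0.102997) / 0.285839 = -0.443535
d₂ = d₁ − σ√T = -0.443535 − 0.285839 = -0.729374
e^{−rT} = 0.939747
N(d₁) = 0.328689,  N(d₂) = 0.232887
Call price V = S·N(d₁) − K·e^{−rT}·N(d₂) = 27.560608 − 23.091326 = 4.469282
φ(d₁) = (1/√(2π))·e^{−d₁²/2} = 0.361570
Γ = φ(d₁) / (S·σ·√T) = 0.015086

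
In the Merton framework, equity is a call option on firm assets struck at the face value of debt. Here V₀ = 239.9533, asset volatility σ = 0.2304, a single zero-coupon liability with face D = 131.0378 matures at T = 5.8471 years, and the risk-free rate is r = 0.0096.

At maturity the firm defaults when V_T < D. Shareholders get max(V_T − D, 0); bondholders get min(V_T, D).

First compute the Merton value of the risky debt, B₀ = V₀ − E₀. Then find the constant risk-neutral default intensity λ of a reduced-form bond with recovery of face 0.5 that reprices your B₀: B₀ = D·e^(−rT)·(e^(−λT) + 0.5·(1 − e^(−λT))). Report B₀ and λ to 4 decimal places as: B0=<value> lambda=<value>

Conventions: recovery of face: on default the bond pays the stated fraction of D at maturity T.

Apply the equity-as-call identities (strike 131.0378, horizon 5.8471 years):
d₁ = [ln(V₀/D) + (r + σ²/2)T] / (σ√T)
   = [ln(239.9533/131.0378) + (0.0096 + 0.5·0.2304²)·5.8471] / (0.2304·√5.8471)
   = [0.604958 + 0.211326] / 0.557125 = 1.465173
d₂ = d₁ − σ√T = 1.465173 − 0.557125 = 0.908048
N(d₁) = 0.928563,  N(d₂) = 0.818074,  e^(−rT) = 0.945414
E₀ = V₀·N(d₁) − D·e^(−rT)·N(d₂)
   = 239.9533·0.928563 − 131.0378·0.945414·0.818074 = 121.464753
B₀ = V₀ − E₀ = 239.9533 − 121.464753 = 118.488547
e^(−λT) = (B₀·e^(rT)/D − 0.5)/(1 − 0.5) = (118.4885·1.057737/131.0378 − 0.5)/0.5 = 0.91287897
λ = −ln(0.91287897)/5.8471 = 0.015589

B0=118.4885 lambda=0.0156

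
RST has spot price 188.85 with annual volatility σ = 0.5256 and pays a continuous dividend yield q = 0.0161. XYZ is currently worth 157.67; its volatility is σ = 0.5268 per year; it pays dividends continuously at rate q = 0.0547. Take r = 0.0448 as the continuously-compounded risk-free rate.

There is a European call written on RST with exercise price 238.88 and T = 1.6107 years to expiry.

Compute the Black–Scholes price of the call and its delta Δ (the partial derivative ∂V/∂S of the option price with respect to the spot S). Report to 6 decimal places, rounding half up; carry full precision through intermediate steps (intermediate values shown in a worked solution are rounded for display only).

σ√T = 0.5256·√1.6107 = 0.667057
d₁ = (ln(S/K) + (r−q+σ²/2)T) / (σ√T) = (ln(188.85/238.88) + (0.0448−0.0161+0.5256²/2)·1.6107) / 0.667057 = (-0.235008 + 0.268709) / 0.667057 = 0.050522
d₂ = d₁ − σ√T = 0.050522 − 0.667057 = -0.616535
e^{−rT} = 0.930383
e^{−qT} = 0.974401
N(d₁) = 0.520147,  N(d₂) = 0.268771
Call price V = S·e^{−qT}·N(d₁) − K·e^{−rT}·N(d₂) = 95.715150 − 59.734275 = 35.980875
Δ = e^{−qT}·N(d₁) = 0.506832

price = 35.980875
Δ = 0.506832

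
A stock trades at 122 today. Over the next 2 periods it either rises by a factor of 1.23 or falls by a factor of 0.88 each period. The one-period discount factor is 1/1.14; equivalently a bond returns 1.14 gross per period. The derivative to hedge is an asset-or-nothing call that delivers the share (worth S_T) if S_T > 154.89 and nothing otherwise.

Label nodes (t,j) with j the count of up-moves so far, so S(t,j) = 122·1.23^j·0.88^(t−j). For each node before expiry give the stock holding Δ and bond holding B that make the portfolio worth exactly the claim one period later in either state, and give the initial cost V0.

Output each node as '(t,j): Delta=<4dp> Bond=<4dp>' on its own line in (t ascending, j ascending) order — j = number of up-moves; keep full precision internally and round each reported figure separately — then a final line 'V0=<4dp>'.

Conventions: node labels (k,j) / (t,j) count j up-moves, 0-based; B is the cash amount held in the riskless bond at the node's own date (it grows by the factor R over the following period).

(0,0): Delta=2.8167 Bond=-265.2652
(1,0): Delta=0.0000 Bond=0.0000
(1,1): Delta=3.5143 Bond=-407.0801
V0=78.3738

Since d<R<u, set p* = (R−d)/(u−d) = 0.7429; price each node as the discounted p*-expectation of its children.
Payoffs at expiry: V(2,0)=0.0000, V(2,1)=0.0000, V(2,2)=184.5738
  t=1,j=0: stock 107.3600 → up 132.0528 (V=0.0000), down 94.4768 (V=0.0000). Price 0.0000; hedge Δ=0.0000, bond B=0.0000.
  t=1,j=1: stock 150.0600 → up 184.5738 (V=184.5738), down 132.0528 (V=0.0000). Price 120.2737; hedge Δ=3.5143, bond B=-407.0801.
  t=0,j=0: stock 122.0000 → up 150.0600 (V=120.2737), down 107.3600 (V=0.0000). Price 78.3738; hedge Δ=2.8167, bond B=-265.2652.
As a check, the time-0 holding Δ(0,0)·S0 + B(0,0) comes to 78.3738 — exactly V0.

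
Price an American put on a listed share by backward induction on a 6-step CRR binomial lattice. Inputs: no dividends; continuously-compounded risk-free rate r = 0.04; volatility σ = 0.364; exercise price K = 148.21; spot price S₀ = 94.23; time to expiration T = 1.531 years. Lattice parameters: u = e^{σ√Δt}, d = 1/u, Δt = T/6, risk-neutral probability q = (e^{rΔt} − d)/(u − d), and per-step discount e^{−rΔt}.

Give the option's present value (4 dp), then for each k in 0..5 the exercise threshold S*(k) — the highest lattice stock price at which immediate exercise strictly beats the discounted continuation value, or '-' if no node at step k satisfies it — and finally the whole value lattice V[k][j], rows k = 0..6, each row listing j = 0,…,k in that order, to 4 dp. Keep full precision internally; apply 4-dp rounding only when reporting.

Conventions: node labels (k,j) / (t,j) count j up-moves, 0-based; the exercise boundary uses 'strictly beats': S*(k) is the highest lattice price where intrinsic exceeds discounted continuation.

price = 54.7247
boundary = - 78.4034 94.2300 78.4034 94.2300 113.2513
tree:
54.7247
69.8066 39.6750
82.9750 53.9800 25.1401
93.9316 69.8066 37.6465 12.2296
103.0481 82.9750 53.9800 20.8875 3.1817
110.6333 93.9316 69.8066 34.9587 6.2041 0.0000
116.9446 103.0481 82.9750 53.9800 12.0976 0.0000 0.0000

Δt=0.25517, u=1.20186, d=0.83204, q=0.48190, disc=e^(-rΔt)=0.98985
k=6 terminal: V=max(K-S,0) → 116.9446 103.0481 82.9750 53.9800 12.0976 0.0000 0.0000
k=5: j=0 S=37.5767 intr=110.6333 cont=109.1283 V=110.6333[EX]; j=1 S=54.2784 intr=93.9316 cont=92.4266 V=93.9316[EX]; j=2 S=78.4034 intr=69.8066 cont=68.3015 V=69.8066[EX]; j=3 S=113.2513 intr=34.9587 cont=33.4536 V=34.9587[EX]; j=4 S=163.5881 intr=0.0000 cont=6.2041 V=6.2041[hold]; j=5 S=236.2980 intr=0.0000 cont=0.0000 V=0.0000[hold]  S*(5)=113.2513
k=4: j=0 S=45.1619 intr=103.0481 cont=101.5430 V=103.0481[EX]; j=1 S=65.2350 intr=82.9750 cont=81.4699 V=82.9750[EX]; j=2 S=94.2300 intr=53.9800 cont=52.4750 V=53.9800[EX]; j=3 S=136.1124 intr=12.0976 cont=20.8875 V=20.8875[hold]; j=4 S=196.6101 intr=0.0000 cont=3.1817 V=3.1817[hold]  S*(4)=94.2300
k=3: j=0 S=54.2784 intr=93.9316 cont=92.4266 V=93.9316[EX]; j=1 S=78.4034 intr=69.8066 cont=68.3015 V=69.8066[EX]; j=2 S=113.2513 intr=34.9587 cont=37.6465 V=37.6465[hold]; j=3 S=163.5881 intr=0.0000 cont=12.2296 V=12.2296[hold]  S*(3)=78.4034
k=2: j=0 S=65.2350 intr=82.9750 cont=81.4699 V=82.9750[EX]; j=1 S=94.2300 intr=53.9800 cont=53.7571 V=53.9800[EX]; j=2 S=136.1124 intr=12.0976 cont=25.1401 V=25.1401[hold]  S*(2)=94.2300
k=1: j=0 S=78.4034 intr=69.8066 cont=68.3015 V=69.8066[EX]; j=1 S=113.2513 intr=34.9587 cont=39.6750 V=39.6750[hold]  S*(1)=78.4034
k=0: j=0 S=94.2300 intr=53.9800 cont=54.7247 V=54.7247[hold]  S*(0)=-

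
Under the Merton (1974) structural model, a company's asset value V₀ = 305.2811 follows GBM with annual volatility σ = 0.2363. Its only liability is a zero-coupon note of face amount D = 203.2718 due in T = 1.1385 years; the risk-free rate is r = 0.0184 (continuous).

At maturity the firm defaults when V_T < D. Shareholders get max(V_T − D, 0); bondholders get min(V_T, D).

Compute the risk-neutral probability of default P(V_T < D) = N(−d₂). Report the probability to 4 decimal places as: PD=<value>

PD=0.0582

With assets at 305.2811 and a single debt payment of 203.2718 at 1.1385 years:
d₁ = [ln(V₀/D) + (r + σ²/2)T] / (σ√T)
   = [ln(305.2811/203.2718) + (0.0184 + 0.5·0.2363²)·1.1385] / (0.2363·√1.1385)
   = [0.406689 + 0.052734] / 0.252133 = 1.822143
d₂ = d₁ − σ√T = 1.822143 − 0.252133 = 1.570010
risk-neutral PD = N(−d₂) = N(-1.570010) = 0.058206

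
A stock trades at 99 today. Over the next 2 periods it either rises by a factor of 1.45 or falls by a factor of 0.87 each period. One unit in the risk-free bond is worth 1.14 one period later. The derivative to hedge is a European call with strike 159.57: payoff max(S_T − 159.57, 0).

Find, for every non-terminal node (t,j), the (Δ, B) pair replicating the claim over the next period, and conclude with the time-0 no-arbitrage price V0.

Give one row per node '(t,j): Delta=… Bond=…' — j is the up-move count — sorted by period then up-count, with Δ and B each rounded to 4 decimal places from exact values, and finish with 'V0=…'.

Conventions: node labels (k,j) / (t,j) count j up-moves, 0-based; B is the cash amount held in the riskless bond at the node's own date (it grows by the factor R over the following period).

Since d<R<u, set p* = (R−d)/(u−d) = 0.4655; price each node as the discounted p*-expectation of its children.
Expiry values: V(2,0)=0.0000, V(2,1)=0.0000, V(2,2)=48.5775
Node (1,0) S=86.1300: V=(p*·0.0000+(1−p*)·0.0000)/1.14=0.0000; Δ=(0.0000−0.0000)/(124.8885−74.9331)=0.0000; B=V−Δ·S=0.0000
Node (1,1) S=143.5500: V=(p*·48.5775+(1−p*)·0.0000)/1.14=19.8365; Δ=(48.5775−0.0000)/(208.1475−124.8885)=0.5835; B=V−Δ·S=-63.9178
Node (0,0) S=99.0000: V=(p*·19.8365+(1−p*)·0.0000)/1.14=8.1002; Δ=(19.8365−0.0000)/(143.5500−86.1300)=0.3455; B=V−Δ·S=-26.1007
Verification: the root portfolio costs Δ(0,0)·S0 + B(0,0) = 8.1002, matching V0.

(0,0): Delta=0.3455 Bond=-26.1007
(1,0): Delta=0.0000 Bond=0.0000
(1,1): Delta=0.5835 Bond=-63.9178
V0=8.1002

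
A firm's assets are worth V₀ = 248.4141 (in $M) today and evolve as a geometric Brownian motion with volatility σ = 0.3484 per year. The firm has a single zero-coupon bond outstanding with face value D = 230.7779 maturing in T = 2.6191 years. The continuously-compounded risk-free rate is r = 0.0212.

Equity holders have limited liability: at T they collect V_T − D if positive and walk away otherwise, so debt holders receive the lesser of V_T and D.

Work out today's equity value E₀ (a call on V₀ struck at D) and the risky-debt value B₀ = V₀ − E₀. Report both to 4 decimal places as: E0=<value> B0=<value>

With assets at 248.4141 and a single debt payment of 230.7779 at 2.6191 years:
d₁ = [ln(V₀/D) + (r + σ²/2)T] / (σ√T)
   = [ln(248.4141/230.7779) + (0.0212 + 0.5·0.3484²)·2.6191] / (0.3484·√2.6191)
   = [0.073641 + 0.214481] / 0.563838 = 0.511003
d₂ = d₁ − σ√T = 0.511003 − 0.563838 = -0.052835
N(d₁) = 0.695326,  N(d₂) = 0.478932,  e^(−rT) = 0.945988
E₀ = V₀·N(d₁) − D·e^(−rT)·N(d₂)
   = 248.4141·0.695326 − 230.7779·0.945988·0.478932 = 68.171524
B₀ = V₀ − E₀ = 248.4141 − 68.171524 = 180.242576

E0=68.1715 B0=180.2426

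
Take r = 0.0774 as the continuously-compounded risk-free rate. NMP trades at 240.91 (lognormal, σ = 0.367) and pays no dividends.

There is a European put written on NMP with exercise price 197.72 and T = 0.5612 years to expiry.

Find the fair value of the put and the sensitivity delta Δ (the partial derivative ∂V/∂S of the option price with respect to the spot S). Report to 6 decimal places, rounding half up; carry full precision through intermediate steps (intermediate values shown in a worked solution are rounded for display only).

price = 6.118597
Δ = -0.155273

σ√T = 0.367·√0.5612 = 0.274932
d₁ = (ln(S/K) + (r+σ²/2)T) / (σ√T) = (ln(240.91/197.72) + (0.0774+0.367²/2)·0.5612) / 0.274932 = (0.197572 + 0.081231) / 0.274932 = 1.014078
d₂ = d₁ − σ√T = 1.014078 − 0.274932 = 0.739146
e^{−rT} = 0.957493
N(−d₁) = 0.155273,  N(−d₂) = 0.229909
Put price V = K·e^{−rT}·N(−d₂) − S·N(−d₁) = 43.525379 − 37.406782 = 6.118597
Δ = −N(−d₁) = -0.155273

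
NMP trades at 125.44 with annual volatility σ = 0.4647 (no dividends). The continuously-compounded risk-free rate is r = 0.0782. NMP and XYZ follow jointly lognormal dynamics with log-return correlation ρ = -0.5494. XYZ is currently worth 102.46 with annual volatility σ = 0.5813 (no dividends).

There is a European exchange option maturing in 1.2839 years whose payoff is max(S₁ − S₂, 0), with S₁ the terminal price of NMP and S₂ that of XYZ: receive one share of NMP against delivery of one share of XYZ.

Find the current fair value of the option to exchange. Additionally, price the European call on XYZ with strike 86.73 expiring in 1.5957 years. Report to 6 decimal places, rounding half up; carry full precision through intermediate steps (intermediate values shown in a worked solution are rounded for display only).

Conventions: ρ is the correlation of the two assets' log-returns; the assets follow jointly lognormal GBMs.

exchange price = 57.693523
price(XYZ call K=86.73) = 40.484880

σ_eff = √(σ₁² + σ₂² − 2ρσ₁σ₂) = √(0.4647² + 0.5813² − 2·-0.5494·0.4647·0.5813) = 0.922320
d₁ = (ln(S₁/S₂) + (q₂ − q₁ + σ_eff²/2)T) / (σ_eff√T) = (ln(125.44/102.46) + (0.0 − 0.0 + 0.425337)·1.2839) / 1.045075 = 0.716165
d₂ = d₁ − σ_eff√T = 0.716165 − 1.045075 = -0.328910
N(d₁) = 0.763055,  N(d₂) = 0.371112
V = S₁·e^{−q₁T}·N(d₁) − S₂·e^{−q₂T}·N(d₂) = 95.717643 − 38.024120 = 57.693523
[vanilla: XYZ call K=86.73]
σ√T = 0.5813·√1.5957 = 0.734304
d₁ = (ln(S/K) + (r+σ²/2)T) / (σ√T) = (ln(102.46/86.73) + (0.0782+0.5813²/2)·1.5957) / 0.734304 = (0.166673 + 0.394385) / 0.734304 = 0.764067
d₂ = d₁ − σ√T = 0.764067 − 0.734304 = 0.029763
e^{−rT} = 0.882688
N(d₁) = 0.777586,  N(d₂) = 0.511872
price = S·N(d₁) − K·e^{−rT}·N(d₂) = 79.671501 − 39.186621 = 40.484880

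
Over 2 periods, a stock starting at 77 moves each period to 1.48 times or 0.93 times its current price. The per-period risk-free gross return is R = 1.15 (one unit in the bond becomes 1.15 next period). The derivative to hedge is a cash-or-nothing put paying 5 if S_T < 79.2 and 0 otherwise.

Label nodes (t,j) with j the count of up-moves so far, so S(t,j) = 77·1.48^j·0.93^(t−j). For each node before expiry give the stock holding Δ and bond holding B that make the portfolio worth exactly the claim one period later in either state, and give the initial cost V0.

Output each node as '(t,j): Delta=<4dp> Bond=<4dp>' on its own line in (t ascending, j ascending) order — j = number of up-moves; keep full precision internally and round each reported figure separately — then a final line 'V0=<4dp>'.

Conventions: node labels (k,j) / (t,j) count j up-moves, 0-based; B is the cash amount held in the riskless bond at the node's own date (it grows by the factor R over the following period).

(0,0): Delta=-0.0616 Bond=6.1041
(1,0): Delta=-0.1270 Bond=11.6996
(1,1): Delta=0.0000 Bond=0.0000
V0=1.3611

The replicating-portfolio and risk-neutral prices coincide; use p* = (1.15−0.93)/(1.48−0.93) = 0.4000 for the latter.
Payoffs at expiry: V(2,0)=5.0000, V(2,1)=0.0000, V(2,2)=0.0000
(1,0): S=71.6100. Δ = (V_up−V_dn)/(S_up−S_dn) = (0.0000−5.0000)/(105.9828−66.5973) = -0.1270. V = [p*·0.0000 + (1−p*)·5.0000]/1.15 = 2.6087. B = V − Δ·S = 11.6996.
(1,1): S=113.9600. Δ = (V_up−V_dn)/(S_up−S_dn) = (0.0000−0.0000)/(168.6608−105.9828) = 0.0000. V = [p*·0.0000 + (1−p*)·0.0000]/1.15 = 0.0000. B = V − Δ·S = 0.0000.
(0,0): S=77.0000. Δ = (V_up−V_dn)/(S_up−S_dn) = (0.0000−2.6087)/(113.9600−71.6100) = -0.0616. V = [p*·0.0000 + (1−p*)·2.6087]/1.15 = 1.3611. B = V − Δ·S = 6.1041.
Check: Δ(0,0)·S0 + B(0,0) = 1.3611 = V0.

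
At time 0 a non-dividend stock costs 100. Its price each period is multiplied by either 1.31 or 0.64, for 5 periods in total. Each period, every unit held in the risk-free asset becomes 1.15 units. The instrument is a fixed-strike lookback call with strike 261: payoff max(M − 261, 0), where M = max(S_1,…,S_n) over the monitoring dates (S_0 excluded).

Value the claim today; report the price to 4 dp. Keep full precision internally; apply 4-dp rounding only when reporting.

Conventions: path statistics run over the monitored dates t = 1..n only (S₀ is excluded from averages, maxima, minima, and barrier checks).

Risk-neutral up-probability p* = (R−d)/(u−d) = (1.15−0.64)/(1.31−0.64) = 0.7612; the claim prices as the p*-weighted sum of path payoffs discounted by R^5.
Enumerate all 2^5 = 32 price paths (U = up ×1.31, D = down ×0.64); each path with k up-moves has probability p*^k·(1−p*)^(5−k).
DDDDD: M=64.0000, payoff=0.0000, prob=0.000777
UDDDD: M=131.0000, payoff=0.0000, prob=0.002476
DUDDD: M=83.8400, payoff=0.0000, prob=0.002476
UUDDD: M=171.6100, payoff=0.0000, prob=0.007891
DDUDD: M=64.0000, payoff=0.0000, prob=0.002476
UDUDD: M=131.0000, payoff=0.0000, prob=0.007891
DUUDD: M=109.8304, payoff=0.0000, prob=0.007891
UUUDD: M=224.8091, payoff=0.0000, prob=0.025152
DDDUD: M=64.0000, payoff=0.0000, prob=0.002476
UDDUD: M=131.0000, payoff=0.0000, prob=0.007891
DUDUD: M=83.8400, payoff=0.0000, prob=0.007891
UUDUD: M=171.6100, payoff=0.0000, prob=0.025152
DDUUD: M=70.2915, payoff=0.0000, prob=0.007891
UDUUD: M=143.8778, payoff=0.0000, prob=0.025152
DUUUD: M=143.8778, payoff=0.0000, prob=0.025152
UUUUD: M=294.4999, payoff=33.4999, prob=0.080173
DDDDU: M=64.0000, payoff=0.0000, prob=0.002476
UDDDU: M=131.0000, payoff=0.0000, prob=0.007891
DUDDU: M=83.8400, payoff=0.0000, prob=0.007891
UUDDU: M=171.6100, payoff=0.0000, prob=0.025152
DDUDU: M=64.0000, payoff=0.0000, prob=0.007891
UDUDU: M=131.0000, payoff=0.0000, prob=0.025152
DUUDU: M=109.8304, payoff=0.0000, prob=0.025152
UUUDU: M=224.8091, payoff=0.0000, prob=0.080173
DDDUU: M=64.0000, payoff=0.0000, prob=0.007891
UDDUU: M=131.0000, payoff=0.0000, prob=0.025152
DUDUU: M=92.0818, payoff=0.0000, prob=0.025152
UUDUU: M=188.4799, payoff=0.0000, prob=0.080173
DDUUU: M=92.0818, payoff=0.0000, prob=0.025152
UDUUU: M=188.4799, payoff=0.0000, prob=0.080173
DUUUU: M=188.4799, payoff=0.0000, prob=0.080173
UUUUU: M=385.7949, payoff=124.7949, prob=0.255551
Price = Σ prob·payoff / R^5 = 34.577188 / 2.011357 = 17.1910

price = 17.1910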